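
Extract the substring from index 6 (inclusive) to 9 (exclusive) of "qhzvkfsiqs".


Input string: 'qhzvkfsiqs'
Operation: slice [6:9]
Extract characters: s[6]='s', s[7]='i', s[8]='q'
Result: siq


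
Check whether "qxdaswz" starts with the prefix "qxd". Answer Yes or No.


Input string: 'qxdaswz'
Prefix to check: 'qxd'
First 3 characters of input: 'qxd'
Match: True
Result: Yes


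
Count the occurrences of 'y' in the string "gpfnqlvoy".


Input string: 'gpfnqlvoy'
Target character: 'y'
Scan each position: s[8]='y'
Matches found at indices: 8
Total: 1


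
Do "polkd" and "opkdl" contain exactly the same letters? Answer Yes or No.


String 1: 'polkd' -> sorted: 'dklop'
String 2: 'opkdl' -> sorted: 'dklop'
Compare sorted forms: 'dklop' == 'dklop'
Anagram: Yes


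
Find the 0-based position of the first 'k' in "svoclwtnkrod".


Input string: 'svoclwtnkrod'
Target: 'k'
Scanning left to right: s[0]='s', s[1]='v', s[2]='o', s[3]='c', s[4]='l', s[5]='w', s[6]='t', s[7]='n', s[8]='k'
First match at index: 8


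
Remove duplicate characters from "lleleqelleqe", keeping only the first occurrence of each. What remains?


Input: 'lleleqelleqe'
Operation: keep first occurrence of each character
Scan: s[0]='l' new -> keep; s[1]='l' seen -> skip; s[2]='e' new -> keep; s[3]='l' seen -> skip; s[4]='e' seen -> skip; s[5]='q' new -> keep; s[6]='e' seen -> skip; s[7]='l' seen -> skip; s[8]='l' seen -> skip; s[9]='e' seen -> skip; s[10]='q' seen -> skip; s[11]='e' seen -> skip
Result: leq


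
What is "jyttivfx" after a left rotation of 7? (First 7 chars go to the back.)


Input: 'jyttivfx', shift = 7
Operation: split at index 7 and swap parts
Front part s[0:7] = 'jyttivf'
Back part s[7:] = 'x'
Rotated = back + front = 'x' + 'jyttivf'
Result: xjyttivf


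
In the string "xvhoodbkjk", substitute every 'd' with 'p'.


Input string: 'xvhoodbkjk'
Operation: replace 'd' with 'p'
Positions of 'd': 5
After replacement: xvhoopbkjk


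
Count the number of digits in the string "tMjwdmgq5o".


Input string: 'tMjwdmgq5o'
Operation: count digit characters (0-9)
Scan: 't', 'M', 'j', 'w', 'd', 'm', 'g', 'q', '5'(digit), 'o'
Digits found: 1
Result: 1


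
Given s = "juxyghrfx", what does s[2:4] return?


Input string: 'juxyghrfx'
Operation: slice [2:4]
Extract characters: s[2]='x', s[3]='y'
Result: xy


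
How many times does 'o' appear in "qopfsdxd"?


Input string: 'qopfsdxd'
Target character: 'o'
Scan each position: s[1]='o'
Matches found at indices: 1
Total: 1


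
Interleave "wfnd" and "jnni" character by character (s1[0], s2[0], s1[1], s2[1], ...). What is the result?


String 1: 'wfnd'
String 2: 'jnni'
Operation: alternate characters
Pairs: 'w'+'j', 'f'+'n', 'n'+'n', 'd'+'i'
Result: wjfnnndi


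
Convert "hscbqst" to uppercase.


Input string: 'hscbqst'
Operation: convert each letter to uppercase
Mapping: 'h'->'H', 's'->'S', 'c'->'C', 'b'->'B', 'q'->'Q', 's'->'S', 't'->'T'
Result: HSCBQST


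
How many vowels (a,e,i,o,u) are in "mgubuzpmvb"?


Input string: 'mgubuzpmvb'
Operation: count vowels (a, e, i, o, u)
Scan: s[0]='m', s[1]='g', s[2]='u' (vowel), s[3]='b', s[4]='u' (vowel), s[5]='z', s[6]='p', s[7]='m', s[8]='v', s[9]='b'
Vowels found: 2
Result: 2


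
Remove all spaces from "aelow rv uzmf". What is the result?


Input string: 'aelow rv uzmf'
Operation: remove all spaces
Words: 'aelow', 'rv', 'uzmf'
Join without spaces: aelowrvuzmf


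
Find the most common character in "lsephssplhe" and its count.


Input: 'lsephssplhe'
Operation: tally each character
Counts: 'e':2, 'h':2, 'l':2, 'p':2, 's':3
Maximum: 's' appears 3 times


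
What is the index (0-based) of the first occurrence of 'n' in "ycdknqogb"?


Input string: 'ycdknqogb'
Target: 'n'
Scanning left to right: s[0]='y', s[1]='c', s[2]='d', s[3]='k', s[4]='n'
First match at index: 4


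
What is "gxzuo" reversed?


Input string: 'gxzuo'
Operation: reverse character order
Original order: 'g' -> 'x' -> 'z' -> 'u' -> 'o'
Reversed order: 'o' -> 'u' -> 'z' -> 'x' -> 'g'
Result: ouzxg


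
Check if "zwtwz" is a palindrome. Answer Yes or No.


Input string: 'zwtwz'
Reversed: 'zwtwz'
Compare pairs: s[0]='z' vs s[4]='z' (match), s[1]='w' vs s[3]='w' (match)
Palindrome: Yes


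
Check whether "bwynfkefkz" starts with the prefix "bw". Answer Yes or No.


Input string: 'bwynfkefkz'
Prefix to check: 'bw'
First 2 characters of input: 'bw'
Match: True
Result: Yes


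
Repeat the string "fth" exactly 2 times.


Input string: 'fth'
Operation: repeat 2 times
Concatenation: 'fth' + 'fth'
Result: fthfth


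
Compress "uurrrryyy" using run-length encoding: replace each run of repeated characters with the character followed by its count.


Input: 'uurrrryyy'
Operation: identify consecutive runs
Runs: 'uu' -> u2, 'rrrr' -> r4, 'yyy' -> y3
Encoded: u2r4y3


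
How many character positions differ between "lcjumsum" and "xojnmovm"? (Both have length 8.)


String 1: 'lcjumsum'
String 2: 'xojnmovm'
Compare each position: pos 0: 'l'!='x', pos 1: 'c'!='o', pos 2: 'j'=='j', pos 3: 'u'!='n', pos 4: 'm'=='m', pos 5: 's'!='o', pos 6: 'u'!='v', pos 7: 'm'=='m'
Differing positions: 5
Hamming distance: 5


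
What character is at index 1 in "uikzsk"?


Input string: 'uikzsk'
Operation: get character at index 1
Index mapping: s[0]='u', s[1]='i'
Result: 'i'


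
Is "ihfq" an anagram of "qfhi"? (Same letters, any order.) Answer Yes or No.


String 1: 'qfhi' -> sorted: 'fhiq'
String 2: 'ihfq' -> sorted: 'fhiq'
Compare sorted forms: 'fhiq' == 'fhiq'
Anagram: Yes


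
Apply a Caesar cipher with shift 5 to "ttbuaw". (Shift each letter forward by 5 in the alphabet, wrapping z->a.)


Input: 'ttbuaw', shift = 5
Operation: for each letter, (position + 5) mod 26
Mapping: 't'(19+5=24)->'y', 't'(19+5=24)->'y', 'b'(1+5=6)->'g', 'u'(20+5=25)->'z', 'a'(0+5=5)->'f', 'w'(22+5=27, 27 mod 26=1)->'b'
Result: yygzfb


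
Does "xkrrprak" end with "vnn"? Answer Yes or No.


Input string: 'xkrrprak'
Suffix to check: 'vnn'
Last 3 characters of input: 'rak'
Match: False
Result: No


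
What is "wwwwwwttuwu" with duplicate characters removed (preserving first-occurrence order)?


Input: 'wwwwwwttuwu'
Operation: keep first occurrence of each character
Scan: s[0]='w' new -> keep; s[1]='w' seen -> skip; s[2]='w' seen -> skip; s[3]='w' seen -> skip; s[4]='w' seen -> skip; s[5]='w' seen -> skip; s[6]='t' new -> keep; s[7]='t' seen -> skip; s[8]='u' new -> keep; s[9]='w' seen -> skip; s[10]='u' seen -> skip
Result: wtu


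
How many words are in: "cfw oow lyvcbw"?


Input string: 'cfw oow lyvcbw'
Operation: split by spaces
Words found: 'cfw', 'oow', 'lyvcbw'
Word count: 3


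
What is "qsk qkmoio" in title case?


Input string: 'qsk qkmoio'
Operation: capitalize first letter of each word
Word transformations: 'qsk'->'Qsk', 'qkmoio'->'Qkmoio'
Result: Qsk Qkmoio


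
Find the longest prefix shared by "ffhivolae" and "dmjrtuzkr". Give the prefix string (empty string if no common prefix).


String 1: 'ffhivolae'
String 2: 'dmjrtuzkr'
Compare position by position:
pos 0: 'f' vs 'd' differ -> stop
Longest common prefix: "" (length 0)


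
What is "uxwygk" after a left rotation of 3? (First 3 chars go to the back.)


Input: 'uxwygk', shift = 3
Operation: split at index 3 and swap parts
Front part s[0:3] = 'uxw'
Back part s[3:] = 'ygk'
Rotated = back + front = 'ygk' + 'uxw'
Result: ygkuxw


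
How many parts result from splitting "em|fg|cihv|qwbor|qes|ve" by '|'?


Input string: 'em|fg|cihv|qwbor|qes|ve'
Delimiter: '|'
Split result: 'em', 'fg', 'cihv', 'qwbor', 'qes', 've'
Number of parts: 6


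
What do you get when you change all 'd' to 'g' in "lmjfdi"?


Input string: 'lmjfdi'
Operation: replace 'd' with 'g'
Positions of 'd': 4
After replacement: lmjfgi


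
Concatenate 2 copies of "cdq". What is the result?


Input string: 'cdq'
Operation: repeat 2 times
Concatenation: 'cdq' + 'cdq'
Result: cdqcdq


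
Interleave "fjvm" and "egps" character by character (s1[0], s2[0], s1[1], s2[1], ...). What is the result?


String 1: 'fjvm'
String 2: 'egps'
Operation: alternate characters
Pairs: 'f'+'e', 'j'+'g', 'v'+'p', 'm'+'s'
Result: fejgvpms


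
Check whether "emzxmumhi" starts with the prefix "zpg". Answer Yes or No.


Input string: 'emzxmumhi'
Prefix to check: 'zpg'
First 3 characters of input: 'emz'
Match: False
Result: No


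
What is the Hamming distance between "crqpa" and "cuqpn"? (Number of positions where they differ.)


String 1: 'crqpa'
String 2: 'cuqpn'
Compare each position: pos 0: 'c'=='c', pos 1: 'r'!='u', pos 2: 'q'=='q', pos 3: 'p'=='p', pos 4: 'a'!='n'
Differing positions: 2
Hamming distance: 2


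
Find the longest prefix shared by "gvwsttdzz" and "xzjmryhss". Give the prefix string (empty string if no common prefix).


String 1: 'gvwsttdzz'
String 2: 'xzjmryhss'
Compare position by position:
pos 0: 'g' vs 'x' differ -> stop
Longest common prefix: "" (length 0)


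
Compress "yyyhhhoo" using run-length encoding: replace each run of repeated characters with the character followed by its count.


Input: 'yyyhhhoo'
Operation: identify consecutive runs
Runs: 'yyy' -> y3, 'hhh' -> h3, 'oo' -> o2
Encoded: y3h3o2


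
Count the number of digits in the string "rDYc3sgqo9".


Input string: 'rDYc3sgqo9'
Operation: count digit characters (0-9)
Scan: 'r', 'D', 'Y', 'c', '3'(digit), 's', 'g', 'q', 'o', '9'(digit)
Digits found: 2
Result: 2


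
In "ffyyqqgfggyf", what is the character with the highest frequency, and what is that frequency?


Input: 'ffyyqqgfggyf'
Operation: tally each character
Counts: 'f':4, 'g':3, 'q':2, 'y':3
Maximum: 'f' appears 4 times


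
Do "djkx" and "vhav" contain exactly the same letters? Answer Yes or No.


String 1: 'djkx' -> sorted: 'djkx'
String 2: 'vhav' -> sorted: 'ahvv'
Compare sorted forms: 'djkx' != 'ahvv'
Anagram: No


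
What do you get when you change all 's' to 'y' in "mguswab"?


Input string: 'mguswab'
Operation: replace 's' with 'y'
Positions of 's': 3
After replacement: mguywab


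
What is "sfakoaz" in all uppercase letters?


Input string: 'sfakoaz'
Operation: convert each letter to uppercase
Mapping: 's'->'S', 'f'->'F', 'a'->'A', 'k'->'K', 'o'->'O', 'a'->'A', 'z'->'Z'
Result: SFAKOAZ


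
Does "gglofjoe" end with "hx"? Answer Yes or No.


Input string: 'gglofjoe'
Suffix to check: 'hx'
Last 2 characters of input: 'oe'
Match: False
Result: No


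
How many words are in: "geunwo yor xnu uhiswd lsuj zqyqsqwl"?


Input string: 'geunwo yor xnu uhiswd lsuj zqyqsqwl'
Operation: split by spaces
Words found: 'geunwo', 'yor', 'xnu', 'uhiswd', 'lsuj', 'zqyqsqwl'
Word count: 6


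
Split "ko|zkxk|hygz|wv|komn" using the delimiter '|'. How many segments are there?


Input string: 'ko|zkxk|hygz|wv|komn'
Delimiter: '|'
Split result: 'ko', 'zkxk', 'hygz', 'wv', 'komn'
Number of parts: 5


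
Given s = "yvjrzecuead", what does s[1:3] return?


Input string: 'yvjrzecuead'
Operation: slice [1:3]
Extract characters: s[1]='v', s[2]='j'
Result: vj


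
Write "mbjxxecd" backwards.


Input string: 'mbjxxecd'
Operation: reverse character order
Original order: 'm' -> 'b' -> 'j' -> 'x' -> 'x' -> 'e' -> 'c' -> 'd'
Reversed order: 'd' -> 'c' -> 'e' -> 'x' -> 'x' -> 'j' -> 'b' -> 'm'
Result: dcexxjbm


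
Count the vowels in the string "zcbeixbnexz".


Input string: 'zcbeixbnexz'
Operation: count vowels (a, e, i, o, u)
Scan: s[0]='z', s[1]='c', s[2]='b', s[3]='e' (vowel), s[4]='i' (vowel), s[5]='x', s[6]='b', s[7]='n', s[8]='e' (vowel), s[9]='x', s[10]='z'
Vowels found: 3
Result: 3


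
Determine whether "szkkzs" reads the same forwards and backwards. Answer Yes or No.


Input string: 'szkkzs'
Reversed: 'szkkzs'
Compare pairs: s[0]='s' vs s[5]='s' (match), s[1]='z' vs s[4]='z' (match), s[2]='k' vs s[3]='k' (match)
Palindrome: Yes


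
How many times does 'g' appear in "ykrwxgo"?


Input string: 'ykrwxgo'
Target character: 'g'
Scan each position: s[5]='g'
Matches found at indices: 5
Total: 1


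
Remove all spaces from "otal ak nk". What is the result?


Input string: 'otal ak nk'
Operation: remove all spaces
Words: 'otal', 'ak', 'nk'
Join without spaces: otalaknk


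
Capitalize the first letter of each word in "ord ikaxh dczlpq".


Input string: 'ord ikaxh dczlpq'
Operation: capitalize first letter of each word
Word transformations: 'ord'->'Ord', 'ikaxh'->'Ikaxh', 'dczlpq'->'Dczlpq'
Result: Ord Ikaxh Dczlpq


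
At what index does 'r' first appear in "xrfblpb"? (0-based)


Input string: 'xrfblpb'
Target: 'r'
Scanning left to right: s[0]='x', s[1]='r'
First match at index: 1


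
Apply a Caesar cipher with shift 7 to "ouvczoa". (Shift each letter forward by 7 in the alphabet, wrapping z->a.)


Input: 'ouvczoa', shift = 7
Operation: for each letter, (position + 7) mod 26
Mapping: 'o'(14+7=21)->'v', 'u'(20+7=27, 27 mod 26=1)->'b', 'v'(21+7=28, 28 mod 26=2)->'c', 'c'(2+7=9)->'j', 'z'(25+7=32, 32 mod 26=6)->'g', 'o'(14+7=21)->'v', 'a'(0+7=7)->'h'
Result: vbcjgvh


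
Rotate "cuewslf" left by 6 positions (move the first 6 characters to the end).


Input: 'cuewslf', shift = 6
Operation: split at index 6 and swap parts
Front part s[0:6] = 'cuewsl'
Back part s[6:] = 'f'
Rotated = back + front = 'f' + 'cuewsl'
Result: fcuewsl


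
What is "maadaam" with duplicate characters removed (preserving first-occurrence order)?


Input: 'maadaam'
Operation: keep first occurrence of each character
Scan: s[0]='m' new -> keep; s[1]='a' new -> keep; s[2]='a' seen -> skip; s[3]='d' new -> keep; s[4]='a' seen -> skip; s[5]='a' seen -> skip; s[6]='m' seen -> skip
Result: mad


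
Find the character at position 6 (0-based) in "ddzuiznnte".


Input string: 'ddzuiznnte'
Operation: get character at index 6
Index mapping: s[0]='d', s[1]='d', s[2]='z', s[3]='u', s[4]='i', s[5]='z', s[6]='n'
Result: 'n'


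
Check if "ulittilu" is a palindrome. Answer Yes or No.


Input string: 'ulittilu'
Reversed: 'ulittilu'
Compare pairs: s[0]='u' vs s[7]='u' (match), s[1]='l' vs s[6]='l' (match), s[2]='i' vs s[5]='i' (match), s[3]='t' vs s[4]='t' (match)
Palindrome: Yes


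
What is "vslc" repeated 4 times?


Input string: 'vslc'
Operation: repeat 4 times
Concatenation: 'vslc' + 'vslc' + 'vslc' + 'vslc'
Result: vslcvslcvslcvslc


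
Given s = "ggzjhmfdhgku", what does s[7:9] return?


Input string: 'ggzjhmfdhgku'
Operation: slice [7:9]
Extract characters: s[7]='d', s[8]='h'
Result: dh


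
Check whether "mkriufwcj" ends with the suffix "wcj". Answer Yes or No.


Input string: 'mkriufwcj'
Suffix to check: 'wcj'
Last 3 characters of input: 'wcj'
Match: True
Result: Yes


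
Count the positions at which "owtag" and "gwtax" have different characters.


String 1: 'owtag'
String 2: 'gwtax'
Compare each position: pos 0: 'o'!='g', pos 1: 'w'=='w', pos 2: 't'=='t', pos 3: 'a'=='a', pos 4: 'g'!='x'
Differing positions: 2
Hamming distance: 2


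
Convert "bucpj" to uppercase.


Input string: 'bucpj'
Operation: convert each letter to uppercase
Mapping: 'b'->'B', 'u'->'U', 'c'->'C', 'p'->'P', 'j'->'J'
Result: BUCPJ


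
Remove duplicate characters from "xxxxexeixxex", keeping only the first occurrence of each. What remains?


Input: 'xxxxexeixxex'
Operation: keep first occurrence of each character
Scan: s[0]='x' new -> keep; s[1]='x' seen -> skip; s[2]='x' seen -> skip; s[3]='x' seen -> skip; s[4]='e' new -> keep; s[5]='x' seen -> skip; s[6]='e' seen -> skip; s[7]='i' new -> keep; s[8]='x' seen -> skip; s[9]='x' seen -> skip; s[10]='e' seen -> skip; s[11]='x' seen -> skip
Result: xei


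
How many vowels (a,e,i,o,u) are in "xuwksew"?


Input string: 'xuwksew'
Operation: count vowels (a, e, i, o, u)
Scan: s[0]='x', s[1]='u' (vowel), s[2]='w', s[3]='k', s[4]='s', s[5]='e' (vowel), s[6]='w'
Vowels found: 2
Result: 2


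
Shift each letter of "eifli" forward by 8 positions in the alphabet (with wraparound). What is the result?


Input: 'eifli', shift = 8
Operation: for each letter, (position + 8) mod 26
Mapping: 'e'(4+8=12)->'m', 'i'(8+8=16)->'q', 'f'(5+8=13)->'n', 'l'(11+8=19)->'t', 'i'(8+8=16)->'q'
Result: mqntq


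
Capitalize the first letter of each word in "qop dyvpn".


Input string: 'qop dyvpn'
Operation: capitalize first letter of each word
Word transformations: 'qop'->'Qop', 'dyvpn'->'Dyvpn'
Result: Qop Dyvpn


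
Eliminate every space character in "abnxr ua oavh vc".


Input string: 'abnxr ua oavh vc'
Operation: remove all spaces
Words: 'abnxr', 'ua', 'oavh', 'vc'
Join without spaces: abnxruaoavhvc


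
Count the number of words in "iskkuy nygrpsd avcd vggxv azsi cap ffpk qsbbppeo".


Input string: 'iskkuy nygrpsd avcd vggxv azsi cap ffpk qsbbppeo'
Operation: split by spaces
Words found: 'iskkuy', 'nygrpsd', 'avcd', 'vggxv', 'azsi', 'cap', 'ffpk', 'qsbbppeo'
Word count: 8


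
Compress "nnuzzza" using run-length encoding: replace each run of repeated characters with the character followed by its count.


Input: 'nnuzzza'
Operation: identify consecutive runs
Runs: 'nn' -> n2, 'u' -> u1, 'zzz' -> z3, 'a' -> a1
Encoded: n2u1z3a1


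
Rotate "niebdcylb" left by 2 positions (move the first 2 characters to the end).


Input: 'niebdcylb', shift = 2
Operation: split at index 2 and swap parts
Front part s[0:2] = 'ni'
Back part s[2:] = 'ebdcylb'
Rotated = back + front = 'ebdcylb' + 'ni'
Result: ebdcylbni


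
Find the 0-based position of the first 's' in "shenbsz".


Input string: 'shenbsz'
Target: 's'
Scanning left to right: s[0]='s'
First match at index: 0


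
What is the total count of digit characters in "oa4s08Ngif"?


Input string: 'oa4s08Ngif'
Operation: count digit characters (0-9)
Scan: 'o', 'a', '4'(digit), 's', '0'(digit), '8'(digit), 'N', 'g', 'i', 'f'
Digits found: 3
Result: 3


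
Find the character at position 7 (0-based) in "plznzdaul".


Input string: 'plznzdaul'
Operation: get character at index 7
Index mapping: s[0]='p', s[1]='l', s[2]='z', s[3]='n', s[4]='z', s[5]='d', s[6]='a', s[7]='u'
Result: 'u'


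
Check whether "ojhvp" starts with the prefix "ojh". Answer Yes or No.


Input string: 'ojhvp'
Prefix to check: 'ojh'
First 3 characters of input: 'ojh'
Match: True
Result: Yes


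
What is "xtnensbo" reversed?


Input string: 'xtnensbo'
Operation: reverse character order
Original order: 'x' -> 't' -> 'n' -> 'e' -> 'n' -> 's' -> 'b' -> 'o'
Reversed order: 'o' -> 'b' -> 's' -> 'n' -> 'e' -> 'n' -> 't' -> 'x'
Result: obsnentx


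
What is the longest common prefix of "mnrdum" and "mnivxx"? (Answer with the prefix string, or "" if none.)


String 1: 'mnrdum'
String 2: 'mnivxx'
Compare position by position:
pos 0: 'm' vs 'm' match
pos 1: 'n' vs 'n' match
pos 2: 'r' vs 'i' differ -> stop
Longest common prefix: "mn" (length 2)


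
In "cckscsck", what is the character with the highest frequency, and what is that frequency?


Input: 'cckscsck'
Operation: tally each character
Counts: 'c':4, 'k':2, 's':2
Maximum: 'c' appears 4 times


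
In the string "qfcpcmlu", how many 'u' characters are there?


Input string: 'qfcpcmlu'
Target character: 'u'
Scan each position: s[7]='u'
Matches found at indices: 7
Total: 1


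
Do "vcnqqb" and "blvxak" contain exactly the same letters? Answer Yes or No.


String 1: 'vcnqqb' -> sorted: 'bcnqqv'
String 2: 'blvxak' -> sorted: 'abklvx'
Compare sorted forms: 'bcnqqv' != 'abklvx'
Anagram: No


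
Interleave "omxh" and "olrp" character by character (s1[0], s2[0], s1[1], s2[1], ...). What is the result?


String 1: 'omxh'
String 2: 'olrp'
Operation: alternate characters
Pairs: 'o'+'o', 'm'+'l', 'x'+'r', 'h'+'p'
Result: oomlxrhp


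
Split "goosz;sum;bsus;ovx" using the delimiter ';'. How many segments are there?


Input string: 'goosz;sum;bsus;ovx'
Delimiter: ';'
Split result: 'goosz', 'sum', 'bsus', 'ovx'
Number of parts: 4


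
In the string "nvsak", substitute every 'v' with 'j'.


Input string: 'nvsak'
Operation: replace 'v' with 'j'
Positions of 'v': 1
After replacement: njsak


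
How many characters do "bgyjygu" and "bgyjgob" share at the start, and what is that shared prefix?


String 1: 'bgyjygu'
String 2: 'bgyjgob'
Compare position by position:
pos 0: 'b' vs 'b' match
pos 1: 'g' vs 'g' match
pos 2: 'y' vs 'y' match
pos 3: 'j' vs 'j' match
pos 4: 'y' vs 'g' differ -> stop
Longest common prefix: "bgyj" (length 4)


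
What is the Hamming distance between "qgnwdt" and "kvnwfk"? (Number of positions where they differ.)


String 1: 'qgnwdt'
String 2: 'kvnwfk'
Compare each position: pos 0: 'q'!='k', pos 1: 'g'!='v', pos 2: 'n'=='n', pos 3: 'w'=='w', pos 4: 'd'!='f', pos 5: 't'!='k'
Differing positions: 4
Hamming distance: 4


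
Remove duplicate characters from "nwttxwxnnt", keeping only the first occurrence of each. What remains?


Input: 'nwttxwxnnt'
Operation: keep first occurrence of each character
Scan: s[0]='n' new -> keep; s[1]='w' new -> keep; s[2]='t' new -> keep; s[3]='t' seen -> skip; s[4]='x' new -> keep; s[5]='w' seen -> skip; s[6]='x' seen -> skip; s[7]='n' seen -> skip; s[8]='n' seen -> skip; s[9]='t' seen -> skip
Result: nwtx


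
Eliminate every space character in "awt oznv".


Input string: 'awt oznv'
Operation: remove all spaces
Words: 'awt', 'oznv'
Join without spaces: awtoznv


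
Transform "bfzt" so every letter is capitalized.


Input string: 'bfzt'
Operation: convert each letter to uppercase
Mapping: 'b'->'B', 'f'->'F', 'z'->'Z', 't'->'T'
Result: BFZT


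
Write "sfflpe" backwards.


Input string: 'sfflpe'
Operation: reverse character order
Original order: 's' -> 'f' -> 'f' -> 'l' -> 'p' -> 'e'
Reversed order: 'e' -> 'p' -> 'l' -> 'f' -> 'f' -> 's'
Result: eplffs


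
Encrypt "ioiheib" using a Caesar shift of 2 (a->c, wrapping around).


Input: 'ioiheib', shift = 2
Operation: for each letter, (position + 2) mod 26
Mapping: 'i'(8+2=10)->'k', 'o'(14+2=16)->'q', 'i'(8+2=10)->'k', 'h'(7+2=9)->'j', 'e'(4+2=6)->'g', 'i'(8+2=10)->'k', 'b'(1+2=3)->'d'
Result: kqkjgkd


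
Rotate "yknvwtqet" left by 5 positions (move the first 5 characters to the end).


Input: 'yknvwtqet', shift = 5
Operation: split at index 5 and swap parts
Front part s[0:5] = 'yknvw'
Back part s[5:] = 'tqet'
Rotated = back + front = 'tqet' + 'yknvw'
Result: tqetyknvw


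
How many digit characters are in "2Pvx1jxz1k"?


Input string: '2Pvx1jxz1k'
Operation: count digit characters (0-9)
Scan: '2'(digit), 'P', 'v', 'x', '1'(digit), 'j', 'x', 'z', '1'(digit), 'k'
Digits found: 3
Result: 3


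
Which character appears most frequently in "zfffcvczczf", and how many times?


Input: 'zfffcvczczf'
Operation: tally each character
Counts: 'c':3, 'f':4, 'v':1, 'z':3
Maximum: 'f' appears 4 times


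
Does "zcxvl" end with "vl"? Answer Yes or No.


Input string: 'zcxvl'
Suffix to check: 'vl'
Last 2 characters of input: 'vl'
Match: True
Result: Yes


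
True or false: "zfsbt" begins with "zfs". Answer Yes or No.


Input string: 'zfsbt'
Prefix to check: 'zfs'
First 3 characters of input: 'zfs'
Match: True
Result: Yes


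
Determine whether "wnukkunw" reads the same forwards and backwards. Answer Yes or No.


Input string: 'wnukkunw'
Reversed: 'wnukkunw'
Compare pairs: s[0]='w' vs s[7]='w' (match), s[1]='n' vs s[6]='n' (match), s[2]='u' vs s[5]='u' (match), s[3]='k' vs s[4]='k' (match)
Palindrome: Yes


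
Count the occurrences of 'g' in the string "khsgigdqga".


Input string: 'khsgigdqga'
Target character: 'g'
Scan each position: s[3]='g', s[5]='g', s[8]='g'
Matches found at indices: 3, 5, 8
Total: 3


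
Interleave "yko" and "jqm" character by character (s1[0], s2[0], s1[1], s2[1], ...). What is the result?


String 1: 'yko'
String 2: 'jqm'
Operation: alternate characters
Pairs: 'y'+'j', 'k'+'q', 'o'+'m'
Result: yjkqom


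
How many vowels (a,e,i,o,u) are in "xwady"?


Input string: 'xwady'
Operation: count vowels (a, e, i, o, u)
Scan: s[0]='x', s[1]='w', s[2]='a' (vowel), s[3]='d', s[4]='y'
Vowels found: 1
Result: 1


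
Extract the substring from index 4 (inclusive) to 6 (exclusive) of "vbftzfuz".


Input string: 'vbftzfuz'
Operation: slice [4:6]
Extract characters: s[4]='z', s[5]='f'
Result: zf


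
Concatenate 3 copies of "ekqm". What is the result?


Input string: 'ekqm'
Operation: repeat 3 times
Concatenation: 'ekqm' + 'ekqm' + 'ekqm'
Result: ekqmekqmekqm


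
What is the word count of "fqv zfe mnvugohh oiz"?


Input string: 'fqv zfe mnvugohh oiz'
Operation: split by spaces
Words found: 'fqv', 'zfe', 'mnvugohh', 'oiz'
Word count: 4


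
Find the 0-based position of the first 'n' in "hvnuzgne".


Input string: 'hvnuzgne'
Target: 'n'
Scanning left to right: s[0]='h', s[1]='v', s[2]='n'
First match at index: 2


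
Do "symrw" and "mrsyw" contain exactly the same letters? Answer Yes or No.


String 1: 'symrw' -> sorted: 'mrswy'
String 2: 'mrsyw' -> sorted: 'mrswy'
Compare sorted forms: 'mrswy' == 'mrswy'
Anagram: Yes


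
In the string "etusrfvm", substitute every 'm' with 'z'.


Input string: 'etusrfvm'
Operation: replace 'm' with 'z'
Positions of 'm': 7
After replacement: etusrfvz


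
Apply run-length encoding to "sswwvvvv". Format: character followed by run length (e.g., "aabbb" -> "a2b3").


Input: 'sswwvvvv'
Operation: identify consecutive runs
Runs: 'ss' -> s2, 'ww' -> w2, 'vvvv' -> v4
Encoded: s2w2v4


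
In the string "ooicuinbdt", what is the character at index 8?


Input string: 'ooicuinbdt'
Operation: get character at index 8
Index mapping: s[0]='o', s[1]='o', s[2]='i', s[3]='c', s[4]='u', s[5]='i', s[6]='n', s[7]='b', s[8]='d'
Result: 'd'


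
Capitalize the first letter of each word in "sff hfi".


Input string: 'sff hfi'
Operation: capitalize first letter of each word
Word transformations: 'sff'->'Sff', 'hfi'->'Hfi'
Result: Sff Hfi


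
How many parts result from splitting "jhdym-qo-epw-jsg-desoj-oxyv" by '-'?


Input string: 'jhdym-qo-epw-jsg-desoj-oxyv'
Delimiter: '-'
Split result: 'jhdym', 'qo', 'epw', 'jsg', 'desoj', 'oxyv'
Number of parts: 6


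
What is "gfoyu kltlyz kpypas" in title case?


Input string: 'gfoyu kltlyz kpypas'
Operation: capitalize first letter of each word
Word transformations: 'gfoyu'->'Gfoyu', 'kltlyz'->'Kltlyz', 'kpypas'->'Kpypas'
Result: Gfoyu Kltlyz Kpypas


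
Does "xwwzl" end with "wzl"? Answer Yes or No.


Input string: 'xwwzl'
Suffix to check: 'wzl'
Last 3 characters of input: 'wzl'
Match: True
Result: Yes


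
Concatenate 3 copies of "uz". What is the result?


Input string: 'uz'
Operation: repeat 3 times
Concatenation: 'uz' + 'uz' + 'uz'
Result: uzuzuz


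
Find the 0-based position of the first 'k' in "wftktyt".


Input string: 'wftktyt'
Target: 'k'
Scanning left to right: s[0]='w', s[1]='f', s[2]='t', s[3]='k'
First match at index: 3


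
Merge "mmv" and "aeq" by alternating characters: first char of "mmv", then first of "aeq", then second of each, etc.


String 1: 'mmv'
String 2: 'aeq'
Operation: alternate characters
Pairs: 'm'+'a', 'm'+'e', 'v'+'q'
Result: mamevq


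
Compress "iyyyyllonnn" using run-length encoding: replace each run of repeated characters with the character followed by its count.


Input: 'iyyyyllonnn'
Operation: identify consecutive runs
Runs: 'i' -> i1, 'yyyy' -> y4, 'll' -> l2, 'o' -> o1, 'nnn' -> n3
Encoded: i1y4l2o1n3


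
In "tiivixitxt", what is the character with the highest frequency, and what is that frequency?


Input: 'tiivixitxt'
Operation: tally each character
Counts: 'i':4, 't':3, 'v':1, 'x':2
Maximum: 'i' appears 4 times


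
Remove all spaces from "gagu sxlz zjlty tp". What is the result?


Input string: 'gagu sxlz zjlty tp'
Operation: remove all spaces
Words: 'gagu', 'sxlz', 'zjlty', 'tp'
Join without spaces: gagusxlzzjltytp


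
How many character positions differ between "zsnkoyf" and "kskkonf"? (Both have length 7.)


String 1: 'zsnkoyf'
String 2: 'kskkonf'
Compare each position: pos 0: 'z'!='k', pos 1: 's'=='s', pos 2: 'n'!='k', pos 3: 'k'=='k', pos 4: 'o'=='o', pos 5: 'y'!='n', pos 6: 'f'=='f'
Differing positions: 3
Hamming distance: 3


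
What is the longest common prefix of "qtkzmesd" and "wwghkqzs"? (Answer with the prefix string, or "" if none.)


String 1: 'qtkzmesd'
String 2: 'wwghkqzs'
Compare position by position:
pos 0: 'q' vs 'w' differ -> stop
Longest common prefix: "" (length 0)


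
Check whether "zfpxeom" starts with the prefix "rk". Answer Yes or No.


Input string: 'zfpxeom'
Prefix to check: 'rk'
First 2 characters of input: 'zf'
Match: False
Result: No


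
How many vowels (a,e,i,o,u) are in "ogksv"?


Input string: 'ogksv'
Operation: count vowels (a, e, i, o, u)
Scan: s[0]='o' (vowel), s[1]='g', s[2]='k', s[3]='s', s[4]='v'
Vowels found: 1
Result: 1


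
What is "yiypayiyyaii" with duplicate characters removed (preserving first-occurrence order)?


Input: 'yiypayiyyaii'
Operation: keep first occurrence of each character
Scan: s[0]='y' new -> keep; s[1]='i' new -> keep; s[2]='y' seen -> skip; s[3]='p' new -> keep; s[4]='a' new -> keep; s[5]='y' seen -> skip; s[6]='i' seen -> skip; s[7]='y' seen -> skip; s[8]='y' seen -> skip; s[9]='a' seen -> skip; s[10]='i' seen -> skip; s[11]='i' seen -> skip
Result: yipa


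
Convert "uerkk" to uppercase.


Input string: 'uerkk'
Operation: convert each letter to uppercase
Mapping: 'u'->'U', 'e'->'E', 'r'->'R', 'k'->'K', 'k'->'K'
Result: UERKK


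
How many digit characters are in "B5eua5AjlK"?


Input string: 'B5eua5AjlK'
Operation: count digit characters (0-9)
Scan: 'B', '5'(digit), 'e', 'u', 'a', '5'(digit), 'A', 'j', 'l', 'K'
Digits found: 2
Result: 2


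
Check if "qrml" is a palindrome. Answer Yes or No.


Input string: 'qrml'
Reversed: 'lmrq'
Compare pairs: s[0]='q' vs s[3]='l' (mismatch), s[1]='r' vs s[2]='m' (mismatch)
Palindrome: No


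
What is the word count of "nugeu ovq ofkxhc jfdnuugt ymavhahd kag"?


Input string: 'nugeu ovq ofkxhc jfdnuugt ymavhahd kag'
Operation: split by spaces
Words found: 'nugeu', 'ovq', 'ofkxhc', 'jfdnuugt', 'ymavhahd', 'kag'
Word count: 6


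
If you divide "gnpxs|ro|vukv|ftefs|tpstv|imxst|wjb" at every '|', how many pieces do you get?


Input string: 'gnpxs|ro|vukv|ftefs|tpstv|imxst|wjb'
Delimiter: '|'
Split result: 'gnpxs', 'ro', 'vukv', 'ftefs', 'tpstv', 'imxst', 'wjb'
Number of parts: 7


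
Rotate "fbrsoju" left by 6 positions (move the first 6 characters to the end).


Input: 'fbrsoju', shift = 6
Operation: split at index 6 and swap parts
Front part s[0:6] = 'fbrsoj'
Back part s[6:] = 'u'
Rotated = back + front = 'u' + 'fbrsoj'
Result: ufbrsoj


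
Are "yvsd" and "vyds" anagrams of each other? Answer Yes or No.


String 1: 'yvsd' -> sorted: 'dsvy'
String 2: 'vyds' -> sorted: 'dsvy'
Compare sorted forms: 'dsvy' == 'dsvy'
Anagram: Yes


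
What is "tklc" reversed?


Input string: 'tklc'
Operation: reverse character order
Original order: 't' -> 'k' -> 'l' -> 'c'
Reversed order: 'c' -> 'l' -> 'k' -> 't'
Result: clkt


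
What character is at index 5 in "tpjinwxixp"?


Input string: 'tpjinwxixp'
Operation: get character at index 5
Index mapping: s[0]='t', s[1]='p', s[2]='j', s[3]='i', s[4]='n', s[5]='w'
Result: 'w'


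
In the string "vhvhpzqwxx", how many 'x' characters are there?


Input string: 'vhvhpzqwxx'
Target character: 'x'
Scan each position: s[8]='x', s[9]='x'
Matches found at indices: 8, 9
Total: 2


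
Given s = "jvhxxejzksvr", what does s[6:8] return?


Input string: 'jvhxxejzksvr'
Operation: slice [6:8]
Extract characters: s[6]='j', s[7]='z'
Result: jz


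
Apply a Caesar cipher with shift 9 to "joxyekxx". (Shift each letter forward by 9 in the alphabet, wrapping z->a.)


Input: 'joxyekxx', shift = 9
Operation: for each letter, (position + 9) mod 26
Mapping: 'j'(9+9=18)->'s', 'o'(14+9=23)->'x', 'x'(23+9=32, 32 mod 26=6)->'g', 'y'(24+9=33, 33 mod 26=7)->'h', 'e'(4+9=13)->'n', 'k'(10+9=19)->'t', 'x'(23+9=32, 32 mod 26=6)->'g', 'x'(23+9=32, 32 mod 26=6)->'g'
Result: sxghntgg


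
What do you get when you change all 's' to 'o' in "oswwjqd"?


Input string: 'oswwjqd'
Operation: replace 's' with 'o'
Positions of 's': 1
After replacement: oowwjqd


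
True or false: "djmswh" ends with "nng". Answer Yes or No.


Input string: 'djmswh'
Suffix to check: 'nng'
Last 3 characters of input: 'swh'
Match: False
Result: No


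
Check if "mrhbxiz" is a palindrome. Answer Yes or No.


Input string: 'mrhbxiz'
Reversed: 'zixbhrm'
Compare pairs: s[0]='m' vs s[6]='z' (mismatch), s[1]='r' vs s[5]='i' (mismatch), s[2]='h' vs s[4]='x' (mismatch)
Palindrome: No


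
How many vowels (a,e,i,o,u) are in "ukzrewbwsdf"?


Input string: 'ukzrewbwsdf'
Operation: count vowels (a, e, i, o, u)
Scan: s[0]='u' (vowel), s[1]='k', s[2]='z', s[3]='r', s[4]='e' (vowel), s[5]='w', s[6]='b', s[7]='w', s[8]='s', s[9]='d', s[10]='f'
Vowels found: 2
Result: 2


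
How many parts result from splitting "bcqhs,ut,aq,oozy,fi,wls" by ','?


Input string: 'bcqhs,ut,aq,oozy,fi,wls'
Delimiter: ','
Split result: 'bcqhs', 'ut', 'aq', 'oozy', 'fi', 'wls'
Number of parts: 6


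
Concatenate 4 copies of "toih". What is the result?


Input string: 'toih'
Operation: repeat 4 times
Concatenation: 'toih' + 'toih' + 'toih' + 'toih'
Result: toihtoihtoihtoih


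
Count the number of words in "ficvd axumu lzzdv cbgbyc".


Input string: 'ficvd axumu lzzdv cbgbyc'
Operation: split by spaces
Words found: 'ficvd', 'axumu', 'lzzdv', 'cbgbyc'
Word count: 4


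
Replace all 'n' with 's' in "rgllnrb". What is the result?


Input string: 'rgllnrb'
Operation: replace 'n' with 's'
Positions of 'n': 4
After replacement: rgllsrb


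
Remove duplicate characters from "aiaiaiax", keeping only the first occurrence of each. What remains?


Input: 'aiaiaiax'
Operation: keep first occurrence of each character
Scan: s[0]='a' new -> keep; s[1]='i' new -> keep; s[2]='a' seen -> skip; s[3]='i' seen -> skip; s[4]='a' seen -> skip; s[5]='i' seen -> skip; s[6]='a' seen -> skip; s[7]='x' new -> keep
Result: aix


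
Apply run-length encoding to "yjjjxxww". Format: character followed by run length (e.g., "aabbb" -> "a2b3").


Input: 'yjjjxxww'
Operation: identify consecutive runs
Runs: 'y' -> y1, 'jjj' -> j3, 'xx' -> x2, 'ww' -> w2
Encoded: y1j3x2w2


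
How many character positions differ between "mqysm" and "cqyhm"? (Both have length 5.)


String 1: 'mqysm'
String 2: 'cqyhm'
Compare each position: pos 0: 'm'!='c', pos 1: 'q'=='q', pos 2: 'y'=='y', pos 3: 's'!='h', pos 4: 'm'=='m'
Differing positions: 2
Hamming distance: 2


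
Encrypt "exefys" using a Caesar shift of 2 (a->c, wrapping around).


Input: 'exefys', shift = 2
Operation: for each letter, (position + 2) mod 26
Mapping: 'e'(4+2=6)->'g', 'x'(23+2=25)->'z', 'e'(4+2=6)->'g', 'f'(5+2=7)->'h', 'y'(24+2=26, 26 mod 26=0)->'a', 's'(18+2=20)->'u'
Result: gzghau


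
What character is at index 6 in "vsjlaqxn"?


Input string: 'vsjlaqxn'
Operation: get character at index 6
Index mapping: s[0]='v', s[1]='s', s[2]='j', s[3]='l', s[4]='a', s[5]='q', s[6]='x'
Result: 'x'


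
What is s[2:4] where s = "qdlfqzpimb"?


Input string: 'qdlfqzpimb'
Operation: slice [2:4]
Extract characters: s[2]='l', s[3]='f'
Result: lf


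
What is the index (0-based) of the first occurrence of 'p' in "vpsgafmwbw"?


Input string: 'vpsgafmwbw'
Target: 'p'
Scanning left to right: s[0]='v', s[1]='p'
First match at index: 1


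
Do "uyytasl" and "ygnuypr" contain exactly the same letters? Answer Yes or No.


String 1: 'uyytasl' -> sorted: 'alstuyy'
String 2: 'ygnuypr' -> sorted: 'gnpruyy'
Compare sorted forms: 'alstuyy' != 'gnpruyy'
Anagram: No


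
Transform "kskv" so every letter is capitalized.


Input string: 'kskv'
Operation: convert each letter to uppercase
Mapping: 'k'->'K', 's'->'S', 'k'->'K', 'v'->'V'
Result: KSKV


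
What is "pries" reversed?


Input string: 'pries'
Operation: reverse character order
Original order: 'p' -> 'r' -> 'i' -> 'e' -> 's'
Reversed order: 's' -> 'e' -> 'i' -> 'r' -> 'p'
Result: seirp


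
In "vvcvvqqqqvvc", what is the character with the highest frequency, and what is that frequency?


Input: 'vvcvvqqqqvvc'
Operation: tally each character
Counts: 'c':2, 'q':4, 'v':6
Maximum: 'v' appears 6 times


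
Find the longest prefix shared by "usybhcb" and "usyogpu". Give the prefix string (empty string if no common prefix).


String 1: 'usybhcb'
String 2: 'usyogpu'
Compare position by position:
pos 0: 'u' vs 'u' match
pos 1: 's' vs 's' match
pos 2: 'y' vs 'y' match
pos 3: 'b' vs 'o' differ -> stop
Longest common prefix: "usy" (length 3)


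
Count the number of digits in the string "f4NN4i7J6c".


Input string: 'f4NN4i7J6c'
Operation: count digit characters (0-9)
Scan: 'f', '4'(digit), 'N', 'N', '4'(digit), 'i', '7'(digit), 'J', '6'(digit), 'c'
Digits found: 4
Result: 4


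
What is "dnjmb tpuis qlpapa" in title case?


Input string: 'dnjmb tpuis qlpapa'
Operation: capitalize first letter of each word
Word transformations: 'dnjmb'->'Dnjmb', 'tpuis'->'Tpuis', 'qlpapa'->'Qlpapa'
Result: Dnjmb Tpuis Qlpapa


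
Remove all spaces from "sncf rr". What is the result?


Input string: 'sncf rr'
Operation: remove all spaces
Words: 'sncf', 'rr'
Join without spaces: sncfrr


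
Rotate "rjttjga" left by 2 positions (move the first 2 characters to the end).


Input: 'rjttjga', shift = 2
Operation: split at index 2 and swap parts
Front part s[0:2] = 'rj'
Back part s[2:] = 'ttjga'
Rotated = back + front = 'ttjga' + 'rj'
Result: ttjgarj


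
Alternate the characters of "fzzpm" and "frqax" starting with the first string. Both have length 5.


String 1: 'fzzpm'
String 2: 'frqax'
Operation: alternate characters
Pairs: 'f'+'f', 'z'+'r', 'z'+'q', 'p'+'a', 'm'+'x'
Result: ffzrzqpamx


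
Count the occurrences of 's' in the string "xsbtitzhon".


Input string: 'xsbtitzhon'
Target character: 's'
Scan each position: s[1]='s'
Matches found at indices: 1
Total: 1


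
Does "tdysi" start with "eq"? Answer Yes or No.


Input string: 'tdysi'
Prefix to check: 'eq'
First 2 characters of input: 'td'
Match: False
Result: No


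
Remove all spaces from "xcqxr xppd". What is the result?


Input string: 'xcqxr xppd'
Operation: remove all spaces
Words: 'xcqxr', 'xppd'
Join without spaces: xcqxrxppd


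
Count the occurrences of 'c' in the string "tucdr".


Input string: 'tucdr'
Target character: 'c'
Scan each position: s[2]='c'
Matches found at indices: 2
Total: 1


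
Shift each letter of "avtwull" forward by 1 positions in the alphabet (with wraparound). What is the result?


Input: 'avtwull', shift = 1
Operation: for each letter, (position + 1) mod 26
Mapping: 'a'(0+1=1)->'b', 'v'(21+1=22)->'w', 't'(19+1=20)->'u', 'w'(22+1=23)->'x', 'u'(20+1=21)->'v', 'l'(11+1=12)->'m', 'l'(11+1=12)->'m'
Result: bwuxvmm


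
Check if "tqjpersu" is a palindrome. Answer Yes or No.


Input string: 'tqjpersu'
Reversed: 'usrepjqt'
Compare pairs: s[0]='t' vs s[7]='u' (mismatch), s[1]='q' vs s[6]='s' (mismatch), s[2]='j' vs s[5]='r' (mismatch), s[3]='p' vs s[4]='e' (mismatch)
Palindrome: No


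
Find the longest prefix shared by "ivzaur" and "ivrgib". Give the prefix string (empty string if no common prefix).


String 1: 'ivzaur'
String 2: 'ivrgib'
Compare position by position:
pos 0: 'i' vs 'i' match
pos 1: 'v' vs 'v' match
pos 2: 'z' vs 'r' differ -> stop
Longest common prefix: "iv" (length 2)


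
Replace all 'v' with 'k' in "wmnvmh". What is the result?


Input string: 'wmnvmh'
Operation: replace 'v' with 'k'
Positions of 'v': 3
After replacement: wmnkmh


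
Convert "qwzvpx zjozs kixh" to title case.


Input string: 'qwzvpx zjozs kixh'
Operation: capitalize first letter of each word
Word transformations: 'qwzvpx'->'Qwzvpx', 'zjozs'->'Zjozs', 'kixh'->'Kixh'
Result: Qwzvpx Zjozs Kixh
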